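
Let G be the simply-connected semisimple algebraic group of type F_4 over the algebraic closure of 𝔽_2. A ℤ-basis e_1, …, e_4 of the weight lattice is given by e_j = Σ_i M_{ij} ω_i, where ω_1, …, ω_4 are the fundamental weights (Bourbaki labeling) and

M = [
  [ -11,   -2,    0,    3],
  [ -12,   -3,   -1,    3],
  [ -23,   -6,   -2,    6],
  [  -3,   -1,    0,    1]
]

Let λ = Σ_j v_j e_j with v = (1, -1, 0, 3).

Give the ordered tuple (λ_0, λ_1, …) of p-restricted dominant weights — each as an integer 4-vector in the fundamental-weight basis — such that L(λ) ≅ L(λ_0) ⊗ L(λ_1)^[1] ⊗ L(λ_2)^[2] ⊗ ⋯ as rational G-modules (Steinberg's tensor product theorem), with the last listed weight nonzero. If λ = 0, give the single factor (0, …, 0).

((0, 0, 1, 1),)

Change of basis e → ω: c = M·v where v = (1, -1, 0, 3):
  c_1 = (-11)·(1) + (-2)·(-1) + (0)·(0) + (3)·(3) = 0
  c_2 = (-12)·(1) + (-3)·(-1) + (-1)·(0) + (3)·(3) = 0
  c_3 = (-23)·(1) + (-6)·(-1) + (-2)·(0) + (6)·(3) = 1
  c_4 = (-3)·(1) + (-1)·(-1) + (0)·(0) + (1)·(3) = 1
Expand coordinatewise in base 2:
  c_1 = 0
  c_2 = 0
  c_3 = 1 = 1·2^0
  c_4 = 1 = 1·2^0
Factor λ_0 = (0, 0, 1, 1)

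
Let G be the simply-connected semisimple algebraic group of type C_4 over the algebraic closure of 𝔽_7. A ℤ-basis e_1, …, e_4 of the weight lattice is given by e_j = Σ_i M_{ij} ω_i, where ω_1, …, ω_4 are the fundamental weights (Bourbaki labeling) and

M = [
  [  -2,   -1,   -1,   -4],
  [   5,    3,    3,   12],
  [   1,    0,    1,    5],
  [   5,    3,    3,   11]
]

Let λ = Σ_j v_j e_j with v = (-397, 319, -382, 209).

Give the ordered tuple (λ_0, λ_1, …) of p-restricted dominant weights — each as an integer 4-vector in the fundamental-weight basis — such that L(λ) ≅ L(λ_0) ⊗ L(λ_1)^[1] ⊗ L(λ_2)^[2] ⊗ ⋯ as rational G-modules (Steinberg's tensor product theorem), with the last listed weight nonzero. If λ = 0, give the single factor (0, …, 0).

Compute c_i = Σ_j M_{ij} v_j with v = (-397, 319, -382, 209):
  c_1 = (-2)·(-397) + (-1)·(319) + (-1)·(-382) + (-4)·(209) = 21
  c_2 = (5)·(-397) + (3)·(319) + (3)·(-382) + (12)·(209) = 334
  c_3 = (1)·(-397) + (0)·(319) + (1)·(-382) + (5)·(209) = 266
  c_4 = (5)·(-397) + (3)·(319) + (3)·(-382) + (11)·(209) = 125
Writing each c_i in base p = 7:
  c_1 = 21 = 0·7^0 + 3·7^1
  c_2 = 334 = 5·7^0 + 5·7^1 + 6·7^2
  c_3 = 266 = 0·7^0 + 3·7^1 + 5·7^2
  c_4 = 125 = 6·7^0 + 3·7^1 + 2·7^2
p-restricted factor λ_0 = (0, 5, 0, 6)
p-restricted factor λ_1 = (3, 5, 3, 3)
p-restricted factor λ_2 = (0, 6, 5, 2)

((0, 5, 0, 6), (3, 5, 3, 3), (0, 6, 5, 2))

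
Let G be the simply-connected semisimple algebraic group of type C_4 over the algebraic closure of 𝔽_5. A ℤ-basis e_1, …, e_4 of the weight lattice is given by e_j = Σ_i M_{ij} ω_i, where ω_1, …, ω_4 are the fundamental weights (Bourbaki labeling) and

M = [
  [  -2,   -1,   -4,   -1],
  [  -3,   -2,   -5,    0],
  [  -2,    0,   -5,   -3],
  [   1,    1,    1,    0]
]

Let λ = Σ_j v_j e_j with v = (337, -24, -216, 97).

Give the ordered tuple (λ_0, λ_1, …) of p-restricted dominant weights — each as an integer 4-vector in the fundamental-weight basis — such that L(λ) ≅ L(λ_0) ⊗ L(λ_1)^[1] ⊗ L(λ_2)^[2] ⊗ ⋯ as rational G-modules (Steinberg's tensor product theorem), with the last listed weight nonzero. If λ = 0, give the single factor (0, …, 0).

((2, 2, 0, 2), (3, 3, 3, 4), (4, 4, 4, 3))

ω-coordinates c = M·v, v = (337, -24, -216, 97):
  c_1 = -2*337 + -1*-24 + -4*-216 + -1*97 = 117
  c_2 = -3*337 + -2*-24 + -5*-216 + 0*97 = 117
  c_3 = -2*337 + 0*-24 + -5*-216 + -3*97 = 115
  c_4 = 1*337 + 1*-24 + 1*-216 + 0*97 = 97
p = 5; digits c_i = Σ_j d_{ij}·5^j, 0 ≤ d_{ij} < 5:
  c_1 = 117 = 2·5^0 + 3·5^1 + 4·5^2
  c_2 = 117 = 2·5^0 + 3·5^1 + 4·5^2
  c_3 = 115 = 0·5^0 + 3·5^1 + 4·5^2
  c_4 = 97 = 2·5^0 + 4·5^1 + 3·5^2
λ_0 = (2, 2, 0, 2)
λ_1 = (3, 3, 3, 4)
λ_2 = (4, 4, 4, 3)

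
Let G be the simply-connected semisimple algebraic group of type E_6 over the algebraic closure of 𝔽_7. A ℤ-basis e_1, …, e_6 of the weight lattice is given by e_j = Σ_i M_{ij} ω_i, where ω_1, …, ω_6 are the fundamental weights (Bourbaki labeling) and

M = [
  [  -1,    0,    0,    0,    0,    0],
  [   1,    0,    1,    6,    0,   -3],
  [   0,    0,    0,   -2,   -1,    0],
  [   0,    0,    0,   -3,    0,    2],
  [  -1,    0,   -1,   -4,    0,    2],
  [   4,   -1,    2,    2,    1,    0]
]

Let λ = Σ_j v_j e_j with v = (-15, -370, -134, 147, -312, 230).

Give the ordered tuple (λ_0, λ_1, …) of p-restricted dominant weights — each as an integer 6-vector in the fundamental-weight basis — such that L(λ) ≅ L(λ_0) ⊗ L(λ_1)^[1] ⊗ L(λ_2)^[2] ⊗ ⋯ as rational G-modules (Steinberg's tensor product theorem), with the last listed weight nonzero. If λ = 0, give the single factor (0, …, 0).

((1, 1, 4, 5, 0, 3), (2, 6, 2, 2, 3, 3))

In the fundamental-weight basis, λ has coordinates c = M·v (v = (-15, -370, -134, 147, -312, 230)):
  c_1 = -1*-15 + 0*-370 + 0*-134 + 0*147 + 0*-312 + 0*230 = 15
  c_2 = 1*-15 + 0*-370 + 1*-134 + 6*147 + 0*-312 + -3*230 = 43
  c_3 = 0*-15 + 0*-370 + 0*-134 + -2*147 + -1*-312 + 0*230 = 18
  c_4 = 0*-15 + 0*-370 + 0*-134 + -3*147 + 0*-312 + 2*230 = 19
  c_5 = -1*-15 + 0*-370 + -1*-134 + -4*147 + 0*-312 + 2*230 = 21
  c_6 = 4*-15 + -1*-370 + 2*-134 + 2*147 + 1*-312 + 0*230 = 24
Base-7 expansion of each c_i:
  c_1 = 15 = 1·7^0 + 2·7^1
  c_2 = 43 = 1·7^0 + 6·7^1
  c_3 = 18 = 4·7^0 + 2·7^1
  c_4 = 19 = 5·7^0 + 2·7^1
  c_5 = 21 = 0·7^0 + 3·7^1
  c_6 = 24 = 3·7^0 + 3·7^1
Factor λ_0 = (1, 1, 4, 5, 0, 3)
Factor λ_1 = (2, 6, 2, 2, 3, 3)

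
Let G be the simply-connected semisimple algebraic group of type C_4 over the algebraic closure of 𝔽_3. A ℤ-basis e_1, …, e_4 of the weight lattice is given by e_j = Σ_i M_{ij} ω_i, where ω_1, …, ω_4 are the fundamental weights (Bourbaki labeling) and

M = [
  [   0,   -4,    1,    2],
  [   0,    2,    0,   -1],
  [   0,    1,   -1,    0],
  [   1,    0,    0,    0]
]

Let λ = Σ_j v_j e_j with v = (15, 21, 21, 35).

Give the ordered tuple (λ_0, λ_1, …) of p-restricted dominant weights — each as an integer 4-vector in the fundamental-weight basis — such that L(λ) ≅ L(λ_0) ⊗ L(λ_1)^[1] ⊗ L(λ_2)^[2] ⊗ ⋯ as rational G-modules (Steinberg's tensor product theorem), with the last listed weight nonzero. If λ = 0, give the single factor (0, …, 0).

((1, 1, 0, 0), (2, 2, 0, 2), (0, 0, 0, 1))

Change of basis e → ω: c = M·v where v = (15, 21, 21, 35):
  c_1 = 0·15 + (-4)·(21) + 1·21 + 2·35 = 7
  c_2 = 0·15 + 2·21 + 0·21 + (-1)·(35) = 7
  c_3 = 0·15 + 1·21 + (-1)·(21) + 0·35 = 0
  c_4 = 1·15 + 0·21 + 0·21 + 0·35 = 15
Expand coordinatewise in base 3:
  c_1 = 7 = 1·3^0 + 2·3^1
  c_2 = 7 = 1·3^0 + 2·3^1
  c_3 = 0
  c_4 = 15 = 0·3^0 + 2·3^1 + 1·3^2
Factor λ_0 = (1, 1, 0, 0)
Factor λ_1 = (2, 2, 0, 2)
Factor λ_2 = (0, 0, 0, 1)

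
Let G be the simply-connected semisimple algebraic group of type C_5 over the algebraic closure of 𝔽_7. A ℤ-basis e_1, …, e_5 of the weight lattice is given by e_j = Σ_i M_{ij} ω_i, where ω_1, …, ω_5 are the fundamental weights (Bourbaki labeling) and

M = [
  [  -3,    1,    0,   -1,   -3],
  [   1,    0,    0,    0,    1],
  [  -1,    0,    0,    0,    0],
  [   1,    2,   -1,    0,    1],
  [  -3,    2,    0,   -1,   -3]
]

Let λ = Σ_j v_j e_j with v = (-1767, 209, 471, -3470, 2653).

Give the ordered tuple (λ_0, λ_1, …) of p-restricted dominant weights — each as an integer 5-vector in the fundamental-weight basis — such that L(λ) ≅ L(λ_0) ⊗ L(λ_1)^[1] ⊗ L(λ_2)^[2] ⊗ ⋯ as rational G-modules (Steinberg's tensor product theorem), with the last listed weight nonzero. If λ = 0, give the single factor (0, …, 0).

((6, 4, 3, 0, 5), (5, 0, 0, 0, 0), (6, 4, 1, 3, 4), (2, 2, 5, 2, 3))

ω-coordinates c = M·v, v = (-1767, 209, 471, -3470, 2653):
  c_1 = -3*-1767 + 1*209 + 0*471 + -1*-3470 + -3*2653 = 1021
  c_2 = 1*-1767 + 0*209 + 0*471 + 0*-3470 + 1*2653 = 886
  c_3 = -1*-1767 + 0*209 + 0*471 + 0*-3470 + 0*2653 = 1767
  c_4 = 1*-1767 + 2*209 + -1*471 + 0*-3470 + 1*2653 = 833
  c_5 = -3*-1767 + 2*209 + 0*471 + -1*-3470 + -3*2653 = 1230
Base-7 expansion of each c_i:
  c_1 = 1021 = 6·7^0 + 5·7^1 + 6·7^2 + 2·7^3
  c_2 = 886 = 4·7^0 + 0·7^1 + 4·7^2 + 2·7^3
  c_3 = 1767 = 3·7^0 + 0·7^1 + 1·7^2 + 5·7^3
  c_4 = 833 = 0·7^0 + 0·7^1 + 3·7^2 + 2·7^3
  c_5 = 1230 = 5·7^0 + 0·7^1 + 4·7^2 + 3·7^3
p-restricted factor λ_0 = (6, 4, 3, 0, 5)
p-restricted factor λ_1 = (5, 0, 0, 0, 0)
p-restricted factor λ_2 = (6, 4, 1, 3, 4)
p-restricted factor λ_3 = (2, 2, 5, 2, 3)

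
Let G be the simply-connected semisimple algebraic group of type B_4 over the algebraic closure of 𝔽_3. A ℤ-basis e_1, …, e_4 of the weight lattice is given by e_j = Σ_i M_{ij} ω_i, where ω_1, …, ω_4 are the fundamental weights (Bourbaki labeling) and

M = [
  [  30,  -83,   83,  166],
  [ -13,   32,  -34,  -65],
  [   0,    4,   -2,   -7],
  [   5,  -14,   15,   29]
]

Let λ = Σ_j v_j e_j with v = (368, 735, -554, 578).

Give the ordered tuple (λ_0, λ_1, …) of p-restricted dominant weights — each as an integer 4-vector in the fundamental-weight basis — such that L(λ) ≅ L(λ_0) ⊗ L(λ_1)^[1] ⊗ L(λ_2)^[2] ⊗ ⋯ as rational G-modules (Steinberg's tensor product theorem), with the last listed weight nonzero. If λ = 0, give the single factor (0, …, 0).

Compute c_i = Σ_j M_{ij} v_j with v = (368, 735, -554, 578):
  c_1 = 30·368 + (-83)·(735) + (83)·(-554) + 166·578 = 1
  c_2 = (-13)·(368) + 32·735 + (-34)·(-554) + (-65)·(578) = 2
  c_3 = 0·368 + 4·735 + (-2)·(-554) + (-7)·(578) = 2
  c_4 = 5·368 + (-14)·(735) + (15)·(-554) + 29·578 = 2
p = 3; digits c_i = Σ_j d_{ij}·3^j, 0 ≤ d_{ij} < 3:
  c_1 = 1 = 1·3^0
  c_2 = 2 = 2·3^0
  c_3 = 2 = 2·3^0
  c_4 = 2 = 2·3^0
Factor λ_0 = (1, 2, 2, 2)

((1, 2, 2, 2),)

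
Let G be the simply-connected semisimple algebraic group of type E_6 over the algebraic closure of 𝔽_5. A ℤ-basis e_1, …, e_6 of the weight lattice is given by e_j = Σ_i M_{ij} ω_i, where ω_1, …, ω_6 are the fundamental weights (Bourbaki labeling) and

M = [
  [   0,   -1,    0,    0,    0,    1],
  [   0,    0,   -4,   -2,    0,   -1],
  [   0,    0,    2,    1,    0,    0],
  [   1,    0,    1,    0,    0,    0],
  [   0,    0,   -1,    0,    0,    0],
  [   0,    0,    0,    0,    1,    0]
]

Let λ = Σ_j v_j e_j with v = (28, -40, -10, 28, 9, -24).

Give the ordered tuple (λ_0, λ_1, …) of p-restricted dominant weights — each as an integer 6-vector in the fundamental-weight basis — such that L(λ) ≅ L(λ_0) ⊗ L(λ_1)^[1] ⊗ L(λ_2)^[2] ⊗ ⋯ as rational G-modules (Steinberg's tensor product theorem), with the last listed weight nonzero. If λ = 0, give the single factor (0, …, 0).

ω-coordinates c = M·v, v = (28, -40, -10, 28, 9, -24):
  c_1 = 0*28 + -1*-40 + 0*-10 + 0*28 + 0*9 + 1*-24 = 16
  c_2 = 0*28 + 0*-40 + -4*-10 + -2*28 + 0*9 + -1*-24 = 8
  c_3 = 0*28 + 0*-40 + 2*-10 + 1*28 + 0*9 + 0*-24 = 8
  c_4 = 1*28 + 0*-40 + 1*-10 + 0*28 + 0*9 + 0*-24 = 18
  c_5 = 0*28 + 0*-40 + -1*-10 + 0*28 + 0*9 + 0*-24 = 10
  c_6 = 0*28 + 0*-40 + 0*-10 + 0*28 + 1*9 + 0*-24 = 9
Writing each c_i in base p = 5:
  c_1 = 16 = 1·5^0 + 3·5^1
  c_2 = 8 = 3·5^0 + 1·5^1
  c_3 = 8 = 3·5^0 + 1·5^1
  c_4 = 18 = 3·5^0 + 3·5^1
  c_5 = 10 = 0·5^0 + 2·5^1
  c_6 = 9 = 4·5^0 + 1·5^1
p-restricted factor λ_0 = (1, 3, 3, 3, 0, 4)
p-restricted factor λ_1 = (3, 1, 1, 3, 2, 1)

((1, 3, 3, 3, 0, 4), (3, 1, 1, 3, 2, 1))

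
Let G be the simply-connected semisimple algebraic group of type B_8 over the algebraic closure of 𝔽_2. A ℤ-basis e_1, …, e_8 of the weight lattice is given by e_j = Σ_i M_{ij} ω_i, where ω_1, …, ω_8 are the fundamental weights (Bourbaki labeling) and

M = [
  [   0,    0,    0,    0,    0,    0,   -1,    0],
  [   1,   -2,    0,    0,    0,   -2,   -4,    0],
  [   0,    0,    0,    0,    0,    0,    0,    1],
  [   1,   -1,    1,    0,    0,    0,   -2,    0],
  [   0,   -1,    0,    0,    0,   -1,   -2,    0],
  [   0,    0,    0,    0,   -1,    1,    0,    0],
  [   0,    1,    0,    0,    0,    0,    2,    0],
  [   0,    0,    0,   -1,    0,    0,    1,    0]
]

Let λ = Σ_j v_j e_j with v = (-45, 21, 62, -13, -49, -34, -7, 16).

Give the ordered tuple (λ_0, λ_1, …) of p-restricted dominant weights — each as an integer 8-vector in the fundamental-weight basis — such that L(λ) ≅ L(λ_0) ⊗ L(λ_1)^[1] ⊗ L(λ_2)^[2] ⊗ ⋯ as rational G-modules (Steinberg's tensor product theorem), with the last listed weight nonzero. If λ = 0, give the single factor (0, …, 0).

Change of basis e → ω: c = M·v where v = (-45, 21, 62, -13, -49, -34, -7, 16):
  c_1 = 0*-45 + 0*21 + 0*62 + 0*-13 + 0*-49 + 0*-34 + -1*-7 + 0*16 = 7
  c_2 = 1*-45 + -2*21 + 0*62 + 0*-13 + 0*-49 + -2*-34 + -4*-7 + 0*16 = 9
  c_3 = 0*-45 + 0*21 + 0*62 + 0*-13 + 0*-49 + 0*-34 + 0*-7 + 1*16 = 16
  c_4 = 1*-45 + -1*21 + 1*62 + 0*-13 + 0*-49 + 0*-34 + -2*-7 + 0*16 = 10
  c_5 = 0*-45 + -1*21 + 0*62 + 0*-13 + 0*-49 + -1*-34 + -2*-7 + 0*16 = 27
  c_6 = 0*-45 + 0*21 + 0*62 + 0*-13 + -1*-49 + 1*-34 + 0*-7 + 0*16 = 15
  c_7 = 0*-45 + 1*21 + 0*62 + 0*-13 + 0*-49 + 0*-34 + 2*-7 + 0*16 = 7
  c_8 = 0*-45 + 0*21 + 0*62 + -1*-13 + 0*-49 + 0*-34 + 1*-7 + 0*16 = 6
Expand coordinatewise in base 2:
  c_1 = 7 = 1·2^0 + 1·2^1 + 1·2^2
  c_2 = 9 = 1·2^0 + 0·2^1 + 0·2^2 + 1·2^3
  c_3 = 16 = 0·2^0 + 0·2^1 + 0·2^2 + 0·2^3 + 1·2^4
  c_4 = 10 = 0·2^0 + 1·2^1 + 0·2^2 + 1·2^3
  c_5 = 27 = 1·2^0 + 1·2^1 + 0·2^2 + 1·2^3 + 1·2^4
  c_6 = 15 = 1·2^0 + 1·2^1 + 1·2^2 + 1·2^3
  c_7 = 7 = 1·2^0 + 1·2^1 + 1·2^2
  c_8 = 6 = 0·2^0 + 1·2^1 + 1·2^2
Factor λ_0 = (1, 1, 0, 0, 1, 1, 1, 0)
Factor λ_1 = (1, 0, 0, 1, 1, 1, 1, 1)
Factor λ_2 = (1, 0, 0, 0, 0, 1, 1, 1)
Factor λ_3 = (0, 1, 0, 1, 1, 1, 0, 0)
Factor λ_4 = (0, 0, 1, 0, 1, 0, 0, 0)

((1, 1, 0, 0, 1, 1, 1, 0), (1, 0, 0, 1, 1, 1, 1, 1), (1, 0, 0, 0, 0, 1, 1, 1), (0, 1, 0, 1, 1, 1, 0, 0), (0, 0, 1, 0, 1, 0, 0, 0))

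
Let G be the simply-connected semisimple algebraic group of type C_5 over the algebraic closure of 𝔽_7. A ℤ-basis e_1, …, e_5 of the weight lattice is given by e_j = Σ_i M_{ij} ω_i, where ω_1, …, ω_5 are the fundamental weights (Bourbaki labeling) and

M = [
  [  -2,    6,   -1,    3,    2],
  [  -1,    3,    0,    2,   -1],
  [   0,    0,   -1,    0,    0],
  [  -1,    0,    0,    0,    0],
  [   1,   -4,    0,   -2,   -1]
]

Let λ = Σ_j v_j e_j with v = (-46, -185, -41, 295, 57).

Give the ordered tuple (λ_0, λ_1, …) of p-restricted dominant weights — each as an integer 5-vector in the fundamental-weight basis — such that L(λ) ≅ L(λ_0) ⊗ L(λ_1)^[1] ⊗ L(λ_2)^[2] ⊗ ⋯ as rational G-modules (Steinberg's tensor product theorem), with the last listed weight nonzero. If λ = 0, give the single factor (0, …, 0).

((1, 3, 6, 4, 5), (3, 3, 5, 6, 6))

Converting to the ω-basis (c_i = row i of M dotted with v = (-46, -185, -41, 295, 57)):
  c_1 = -2*-46 + 6*-185 + -1*-41 + 3*295 + 2*57 = 22
  c_2 = -1*-46 + 3*-185 + 0*-41 + 2*295 + -1*57 = 24
  c_3 = 0*-46 + 0*-185 + -1*-41 + 0*295 + 0*57 = 41
  c_4 = -1*-46 + 0*-185 + 0*-41 + 0*295 + 0*57 = 46
  c_5 = 1*-46 + -4*-185 + 0*-41 + -2*295 + -1*57 = 47
Writing each c_i in base p = 7:
  c_1 = 22 = 1·7^0 + 3·7^1
  c_2 = 24 = 3·7^0 + 3·7^1
  c_3 = 41 = 6·7^0 + 5·7^1
  c_4 = 46 = 4·7^0 + 6·7^1
  c_5 = 47 = 5·7^0 + 6·7^1
λ_0 = (1, 3, 6, 4, 5)
λ_1 = (3, 3, 5, 6, 6)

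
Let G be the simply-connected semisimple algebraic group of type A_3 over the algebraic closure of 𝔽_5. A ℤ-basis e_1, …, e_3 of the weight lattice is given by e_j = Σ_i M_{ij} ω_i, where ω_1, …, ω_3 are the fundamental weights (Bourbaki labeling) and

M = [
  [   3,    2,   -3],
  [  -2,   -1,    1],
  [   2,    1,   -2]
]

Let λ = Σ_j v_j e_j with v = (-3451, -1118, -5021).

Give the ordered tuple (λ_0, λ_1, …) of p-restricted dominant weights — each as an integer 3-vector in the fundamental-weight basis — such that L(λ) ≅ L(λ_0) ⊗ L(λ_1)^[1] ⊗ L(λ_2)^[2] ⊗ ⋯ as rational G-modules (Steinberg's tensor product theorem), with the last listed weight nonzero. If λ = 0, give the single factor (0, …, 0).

Converting to the ω-basis (c_i = row i of M dotted with v = (-3451, -1118, -5021)):
  c_1 = (3)·(-3451) + (2)·(-1118) + (-3)·(-5021) = 2474
  c_2 = (-2)·(-3451) + (-1)·(-1118) + (1)·(-5021) = 2999
  c_3 = (2)·(-3451) + (1)·(-1118) + (-2)·(-5021) = 2022
Expand coordinatewise in base 5:
  c_1 = 2474 = 4·5^0 + 4·5^1 + 3·5^2 + 4·5^3 + 3·5^4
  c_2 = 2999 = 4·5^0 + 4·5^1 + 4·5^2 + 3·5^3 + 4·5^4
  c_3 = 2022 = 2·5^0 + 4·5^1 + 0·5^2 + 1·5^3 + 3·5^4
p-restricted factor λ_0 = (4, 4, 2)
p-restricted factor λ_1 = (4, 4, 4)
p-restricted factor λ_2 = (3, 4, 0)
p-restricted factor λ_3 = (4, 3, 1)
p-restricted factor λ_4 = (3, 4, 3)

((4, 4, 2), (4, 4, 4), (3, 4, 0), (4, 3, 1), (3, 4, 3))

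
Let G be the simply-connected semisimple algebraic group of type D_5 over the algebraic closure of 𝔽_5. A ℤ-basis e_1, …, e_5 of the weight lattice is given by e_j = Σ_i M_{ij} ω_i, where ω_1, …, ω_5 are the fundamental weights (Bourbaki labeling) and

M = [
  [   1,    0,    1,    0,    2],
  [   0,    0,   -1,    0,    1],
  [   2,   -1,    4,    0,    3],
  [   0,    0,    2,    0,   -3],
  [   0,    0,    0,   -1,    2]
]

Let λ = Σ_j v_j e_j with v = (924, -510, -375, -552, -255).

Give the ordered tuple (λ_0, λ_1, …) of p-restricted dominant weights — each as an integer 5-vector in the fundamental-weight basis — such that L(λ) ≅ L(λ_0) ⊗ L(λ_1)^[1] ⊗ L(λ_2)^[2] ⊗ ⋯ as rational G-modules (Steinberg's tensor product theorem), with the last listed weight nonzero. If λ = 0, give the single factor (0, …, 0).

Converting to the ω-basis (c_i = row i of M dotted with v = (924, -510, -375, -552, -255)):
  c_1 = 1*924 + 0*-510 + 1*-375 + 0*-552 + 2*-255 = 39
  c_2 = 0*924 + 0*-510 + -1*-375 + 0*-552 + 1*-255 = 120
  c_3 = 2*924 + -1*-510 + 4*-375 + 0*-552 + 3*-255 = 93
  c_4 = 0*924 + 0*-510 + 2*-375 + 0*-552 + -3*-255 = 15
  c_5 = 0*924 + 0*-510 + 0*-375 + -1*-552 + 2*-255 = 42
Writing each c_i in base p = 5:
  c_1 = 39 = 4·5^0 + 2·5^1 + 1·5^2
  c_2 = 120 = 0·5^0 + 4·5^1 + 4·5^2
  c_3 = 93 = 3·5^0 + 3·5^1 + 3·5^2
  c_4 = 15 = 0·5^0 + 3·5^1
  c_5 = 42 = 2·5^0 + 3·5^1 + 1·5^2
p-restricted factor λ_0 = (4, 0, 3, 0, 2)
p-restricted factor λ_1 = (2, 4, 3, 3, 3)
p-restricted factor λ_2 = (1, 4, 3, 0, 1)

((4, 0, 3, 0, 2), (2, 4, 3, 3, 3), (1, 4, 3, 0, 1))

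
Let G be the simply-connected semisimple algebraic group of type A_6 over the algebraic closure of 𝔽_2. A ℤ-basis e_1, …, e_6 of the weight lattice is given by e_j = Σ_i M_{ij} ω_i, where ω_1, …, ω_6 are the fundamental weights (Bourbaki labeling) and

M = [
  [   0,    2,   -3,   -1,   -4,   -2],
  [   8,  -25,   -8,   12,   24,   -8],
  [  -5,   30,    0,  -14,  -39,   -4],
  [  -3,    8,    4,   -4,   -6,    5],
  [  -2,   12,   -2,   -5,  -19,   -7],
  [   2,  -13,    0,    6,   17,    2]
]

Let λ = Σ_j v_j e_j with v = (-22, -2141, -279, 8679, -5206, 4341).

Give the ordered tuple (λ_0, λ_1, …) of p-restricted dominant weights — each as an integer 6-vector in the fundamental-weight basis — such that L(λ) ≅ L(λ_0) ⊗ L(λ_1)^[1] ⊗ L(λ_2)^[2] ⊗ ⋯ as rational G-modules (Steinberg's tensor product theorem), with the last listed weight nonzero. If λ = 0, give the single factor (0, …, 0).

Compute c_i = Σ_j M_{ij} v_j with v = (-22, -2141, -279, 8679, -5206, 4341):
  c_1 = (0)·(-22) + (2)·(-2141) + (-3)·(-279) + (-1)·(8679) + (-4)·(-5206) + (-2)·(4341) = 18
  c_2 = (8)·(-22) + (-25)·(-2141) + (-8)·(-279) + (12)·(8679) + (24)·(-5206) + (-8)·(4341) = 57
  c_3 = (-5)·(-22) + (30)·(-2141) + (0)·(-279) + (-14)·(8679) + (-39)·(-5206) + (-4)·(4341) = 44
  c_4 = (-3)·(-22) + (8)·(-2141) + (4)·(-279) + (-4)·(8679) + (-6)·(-5206) + (5)·(4341) = 47
  c_5 = (-2)·(-22) + (12)·(-2141) + (-2)·(-279) + (-5)·(8679) + (-19)·(-5206) + (-7)·(4341) = 42
  c_6 = (2)·(-22) + (-13)·(-2141) + (0)·(-279) + (6)·(8679) + (17)·(-5206) + (2)·(4341) = 43
p = 2; digits c_i = Σ_j d_{ij}·2^j, 0 ≤ d_{ij} < 2:
  c_1 = 18 = 0·2^0 + 1·2^1 + 0·2^2 + 0·2^3 + 1·2^4
  c_2 = 57 = 1·2^0 + 0·2^1 + 0·2^2 + 1·2^3 + 1·2^4 + 1·2^5
  c_3 = 44 = 0·2^0 + 0·2^1 + 1·2^2 + 1·2^3 + 0·2^4 + 1·2^5
  c_4 = 47 = 1·2^0 + 1·2^1 + 1·2^2 + 1·2^3 + 0·2^4 + 1·2^5
  c_5 = 42 = 0·2^0 + 1·2^1 + 0·2^2 + 1·2^3 + 0·2^4 + 1·2^5
  c_6 = 43 = 1·2^0 + 1·2^1 + 0·2^2 + 1·2^3 + 0·2^4 + 1·2^5
λ_0 = (0, 1, 0, 1, 0, 1)
λ_1 = (1, 0, 0, 1, 1, 1)
λ_2 = (0, 0, 1, 1, 0, 0)
λ_3 = (0, 1, 1, 1, 1, 1)
λ_4 = (1, 1, 0, 0, 0, 0)
λ_5 = (0, 1, 1, 1, 1, 1)

((0, 1, 0, 1, 0, 1), (1, 0, 0, 1, 1, 1), (0, 0, 1, 1, 0, 0), (0, 1, 1, 1, 1, 1), (1, 1, 0, 0, 0, 0), (0, 1, 1, 1, 1, 1))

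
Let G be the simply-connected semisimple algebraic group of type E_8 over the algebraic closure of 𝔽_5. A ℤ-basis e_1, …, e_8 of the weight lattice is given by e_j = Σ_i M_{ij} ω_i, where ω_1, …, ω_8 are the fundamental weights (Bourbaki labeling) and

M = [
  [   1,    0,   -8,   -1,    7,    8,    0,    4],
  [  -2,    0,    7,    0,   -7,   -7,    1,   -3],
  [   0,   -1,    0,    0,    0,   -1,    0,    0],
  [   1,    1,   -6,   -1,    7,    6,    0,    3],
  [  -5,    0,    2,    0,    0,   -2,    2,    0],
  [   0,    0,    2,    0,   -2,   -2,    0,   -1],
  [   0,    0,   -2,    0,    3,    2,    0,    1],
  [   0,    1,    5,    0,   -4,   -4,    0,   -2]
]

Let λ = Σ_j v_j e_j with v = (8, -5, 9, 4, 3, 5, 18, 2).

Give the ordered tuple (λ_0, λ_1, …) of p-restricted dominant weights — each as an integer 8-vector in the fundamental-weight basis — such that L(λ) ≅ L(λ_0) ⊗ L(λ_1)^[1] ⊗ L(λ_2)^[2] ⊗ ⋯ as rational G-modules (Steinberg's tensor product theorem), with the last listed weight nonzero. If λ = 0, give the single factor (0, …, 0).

Compute c_i = Σ_j M_{ij} v_j with v = (8, -5, 9, 4, 3, 5, 18, 2):
  c_1 = (1)·(8) + (0)·(-5) + (-8)·(9) + (-1)·(4) + (7)·(3) + (8)·(5) + (0)·(18) + (4)·(2) = 1
  c_2 = (-2)·(8) + (0)·(-5) + (7)·(9) + (0)·(4) + (-7)·(3) + (-7)·(5) + (1)·(18) + (-3)·(2) = 3
  c_3 = (0)·(8) + (-1)·(-5) + (0)·(9) + (0)·(4) + (0)·(3) + (-1)·(5) + (0)·(18) + (0)·(2) = 0
  c_4 = (1)·(8) + (1)·(-5) + (-6)·(9) + (-1)·(4) + (7)·(3) + (6)·(5) + (0)·(18) + (3)·(2) = 2
  c_5 = (-5)·(8) + (0)·(-5) + (2)·(9) + (0)·(4) + (0)·(3) + (-2)·(5) + (2)·(18) + (0)·(2) = 4
  c_6 = (0)·(8) + (0)·(-5) + (2)·(9) + (0)·(4) + (-2)·(3) + (-2)·(5) + (0)·(18) + (-1)·(2) = 0
  c_7 = (0)·(8) + (0)·(-5) + (-2)·(9) + (0)·(4) + (3)·(3) + (2)·(5) + (0)·(18) + (1)·(2) = 3
  c_8 = (0)·(8) + (1)·(-5) + (5)·(9) + (0)·(4) + (-4)·(3) + (-4)·(5) + (0)·(18) + (-2)·(2) = 4
Base-5 expansion of each c_i:
  c_1 = 1 = 1·5^0
  c_2 = 3 = 3·5^0
  c_3 = 0
  c_4 = 2 = 2·5^0
  c_5 = 4 = 4·5^0
  c_6 = 0
  c_7 = 3 = 3·5^0
  c_8 = 4 = 4·5^0
Factor λ_0 = (1, 3, 0, 2, 4, 0, 3, 4)

((1, 3, 0, 2, 4, 0, 3, 4),)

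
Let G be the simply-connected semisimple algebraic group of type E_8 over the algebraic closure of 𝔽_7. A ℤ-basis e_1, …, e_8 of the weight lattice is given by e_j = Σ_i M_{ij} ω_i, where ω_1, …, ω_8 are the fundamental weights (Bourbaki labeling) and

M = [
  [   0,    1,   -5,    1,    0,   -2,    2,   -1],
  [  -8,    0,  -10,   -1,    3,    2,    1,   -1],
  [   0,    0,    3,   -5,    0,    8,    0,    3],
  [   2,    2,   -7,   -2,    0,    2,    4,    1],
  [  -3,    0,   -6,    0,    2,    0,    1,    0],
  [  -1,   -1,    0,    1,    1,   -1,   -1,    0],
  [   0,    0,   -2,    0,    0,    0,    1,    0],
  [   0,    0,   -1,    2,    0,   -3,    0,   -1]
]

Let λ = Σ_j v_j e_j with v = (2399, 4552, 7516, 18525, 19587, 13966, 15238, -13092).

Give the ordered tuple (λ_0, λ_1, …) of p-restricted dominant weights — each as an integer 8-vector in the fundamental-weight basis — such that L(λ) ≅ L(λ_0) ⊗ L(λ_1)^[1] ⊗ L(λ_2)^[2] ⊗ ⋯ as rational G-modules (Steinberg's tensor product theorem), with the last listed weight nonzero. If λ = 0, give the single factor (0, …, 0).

((6, 4, 2, 4, 5, 4, 3, 0), (0, 5, 3, 4, 1, 6, 1, 6), (2, 1, 6, 0, 1, 4, 4, 0), (3, 6, 6, 0, 6, 5, 0, 2))

Change of basis e → ω: c = M·v where v = (2399, 4552, 7516, 18525, 19587, 13966, 15238, -13092):
  c_1 = (0)·(2399) + (1)·(4552) + (-5)·(7516) + (1)·(18525) + (0)·(19587) + (-2)·(13966) + (2)·(15238) + (-1)·(-13092) = 1133
  c_2 = (-8)·(2399) + (0)·(4552) + (-10)·(7516) + (-1)·(18525) + (3)·(19587) + (2)·(13966) + (1)·(15238) + (-1)·(-13092) = 2146
  c_3 = (0)·(2399) + (0)·(4552) + (3)·(7516) + (-5)·(18525) + (0)·(19587) + (8)·(13966) + (0)·(15238) + (3)·(-13092) = 2375
  c_4 = (2)·(2399) + (2)·(4552) + (-7)·(7516) + (-2)·(18525) + (0)·(19587) + (2)·(13966) + (4)·(15238) + (1)·(-13092) = 32
  c_5 = (-3)·(2399) + (0)·(4552) + (-6)·(7516) + (0)·(18525) + (2)·(19587) + (0)·(13966) + (1)·(15238) + (0)·(-13092) = 2119
  c_6 = (-1)·(2399) + (-1)·(4552) + (0)·(7516) + (1)·(18525) + (1)·(19587) + (-1)·(13966) + (-1)·(15238) + (0)·(-13092) = 1957
  c_7 = (0)·(2399) + (0)·(4552) + (-2)·(7516) + (0)·(18525) + (0)·(19587) + (0)·(13966) + (1)·(15238) + (0)·(-13092) = 206
  c_8 = (0)·(2399) + (0)·(4552) + (-1)·(7516) + (2)·(18525) + (0)·(19587) + (-3)·(13966) + (0)·(15238) + (-1)·(-13092) = 728
Writing each c_i in base p = 7:
  c_1 = 1133 = 6·7^0 + 0·7^1 + 2·7^2 + 3·7^3
  c_2 = 2146 = 4·7^0 + 5·7^1 + 1·7^2 + 6·7^3
  c_3 = 2375 = 2·7^0 + 3·7^1 + 6·7^2 + 6·7^3
  c_4 = 32 = 4·7^0 + 4·7^1
  c_5 = 2119 = 5·7^0 + 1·7^1 + 1·7^2 + 6·7^3
  c_6 = 1957 = 4·7^0 + 6·7^1 + 4·7^2 + 5·7^3
  c_7 = 206 = 3·7^0 + 1·7^1 + 4·7^2
  c_8 = 728 = 0·7^0 + 6·7^1 + 0·7^2 + 2·7^3
λ_0 = (6, 4, 2, 4, 5, 4, 3, 0)
λ_1 = (0, 5, 3, 4, 1, 6, 1, 6)
λ_2 = (2, 1, 6, 0, 1, 4, 4, 0)
λ_3 = (3, 6, 6, 0, 6, 5, 0, 2)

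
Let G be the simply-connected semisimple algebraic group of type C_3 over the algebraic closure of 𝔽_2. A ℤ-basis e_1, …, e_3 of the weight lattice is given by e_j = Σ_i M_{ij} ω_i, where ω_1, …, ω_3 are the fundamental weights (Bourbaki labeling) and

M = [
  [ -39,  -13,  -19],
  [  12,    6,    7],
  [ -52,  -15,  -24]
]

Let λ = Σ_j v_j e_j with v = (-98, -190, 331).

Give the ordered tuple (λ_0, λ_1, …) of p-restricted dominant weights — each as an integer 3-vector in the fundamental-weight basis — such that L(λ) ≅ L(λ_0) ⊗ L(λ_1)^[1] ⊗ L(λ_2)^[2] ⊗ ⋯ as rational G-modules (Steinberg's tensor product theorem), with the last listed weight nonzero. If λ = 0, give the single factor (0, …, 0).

Compute c_i = Σ_j M_{ij} v_j with v = (-98, -190, 331):
  c_1 = -39*-98 + -13*-190 + -19*331 = 3
  c_2 = 12*-98 + 6*-190 + 7*331 = 1
  c_3 = -52*-98 + -15*-190 + -24*331 = 2
Base-2 expansion of each c_i:
  c_1 = 3 = 1·2^0 + 1·2^1
  c_2 = 1 = 1·2^0
  c_3 = 2 = 0·2^0 + 1·2^1
Factor λ_0 = (1, 1, 0)
Factor λ_1 = (1, 0, 1)

((1, 1, 0), (1, 0, 1))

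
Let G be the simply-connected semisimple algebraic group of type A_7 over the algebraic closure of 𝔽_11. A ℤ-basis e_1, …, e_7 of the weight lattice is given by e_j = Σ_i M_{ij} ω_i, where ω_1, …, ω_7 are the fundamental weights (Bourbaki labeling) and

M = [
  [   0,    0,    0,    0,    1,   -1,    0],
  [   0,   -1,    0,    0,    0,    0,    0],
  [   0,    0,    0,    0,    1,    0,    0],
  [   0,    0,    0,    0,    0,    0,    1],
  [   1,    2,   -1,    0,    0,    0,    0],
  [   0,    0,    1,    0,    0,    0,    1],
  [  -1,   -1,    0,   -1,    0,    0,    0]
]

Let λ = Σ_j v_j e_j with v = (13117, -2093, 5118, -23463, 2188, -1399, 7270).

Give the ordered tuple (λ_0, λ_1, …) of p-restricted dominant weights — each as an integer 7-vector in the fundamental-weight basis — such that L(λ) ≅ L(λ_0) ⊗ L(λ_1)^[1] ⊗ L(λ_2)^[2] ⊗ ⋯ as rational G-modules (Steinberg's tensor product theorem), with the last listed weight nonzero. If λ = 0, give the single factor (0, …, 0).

ω-coordinates c = M·v, v = (13117, -2093, 5118, -23463, 2188, -1399, 7270):
  c_1 = (0)·(13117) + (0)·(-2093) + (0)·(5118) + (0)·(-23463) + (1)·(2188) + (-1)·(-1399) + (0)·(7270) = 3587
  c_2 = (0)·(13117) + (-1)·(-2093) + (0)·(5118) + (0)·(-23463) + (0)·(2188) + (0)·(-1399) + (0)·(7270) = 2093
  c_3 = (0)·(13117) + (0)·(-2093) + (0)·(5118) + (0)·(-23463) + (1)·(2188) + (0)·(-1399) + (0)·(7270) = 2188
  c_4 = (0)·(13117) + (0)·(-2093) + (0)·(5118) + (0)·(-23463) + (0)·(2188) + (0)·(-1399) + (1)·(7270) = 7270
  c_5 = (1)·(13117) + (2)·(-2093) + (-1)·(5118) + (0)·(-23463) + (0)·(2188) + (0)·(-1399) + (0)·(7270) = 3813
  c_6 = (0)·(13117) + (0)·(-2093) + (1)·(5118) + (0)·(-23463) + (0)·(2188) + (0)·(-1399) + (1)·(7270) = 12388
  c_7 = (-1)·(13117) + (-1)·(-2093) + (0)·(5118) + (-1)·(-23463) + (0)·(2188) + (0)·(-1399) + (0)·(7270) = 12439
Base-11 expansion of each c_i:
  c_1 = 3587 = 1·11^0 + 7·11^1 + 7·11^2 + 2·11^3
  c_2 = 2093 = 3·11^0 + 3·11^1 + 6·11^2 + 1·11^3
  c_3 = 2188 = 10·11^0 + 0·11^1 + 7·11^2 + 1·11^3
  c_4 = 7270 = 10·11^0 + 0·11^1 + 5·11^2 + 5·11^3
  c_5 = 3813 = 7·11^0 + 5·11^1 + 9·11^2 + 2·11^3
  c_6 = 12388 = 2·11^0 + 4·11^1 + 3·11^2 + 9·11^3
  c_7 = 12439 = 9·11^0 + 8·11^1 + 3·11^2 + 9·11^3
λ_0 = (1, 3, 10, 10, 7, 2, 9)
λ_1 = (7, 3, 0, 0, 5, 4, 8)
λ_2 = (7, 6, 7, 5, 9, 3, 3)
λ_3 = (2, 1, 1, 5, 2, 9, 9)

((1, 3, 10, 10, 7, 2, 9), (7, 3, 0, 0, 5, 4, 8), (7, 6, 7, 5, 9, 3, 3), (2, 1, 1, 5, 2, 9, 9))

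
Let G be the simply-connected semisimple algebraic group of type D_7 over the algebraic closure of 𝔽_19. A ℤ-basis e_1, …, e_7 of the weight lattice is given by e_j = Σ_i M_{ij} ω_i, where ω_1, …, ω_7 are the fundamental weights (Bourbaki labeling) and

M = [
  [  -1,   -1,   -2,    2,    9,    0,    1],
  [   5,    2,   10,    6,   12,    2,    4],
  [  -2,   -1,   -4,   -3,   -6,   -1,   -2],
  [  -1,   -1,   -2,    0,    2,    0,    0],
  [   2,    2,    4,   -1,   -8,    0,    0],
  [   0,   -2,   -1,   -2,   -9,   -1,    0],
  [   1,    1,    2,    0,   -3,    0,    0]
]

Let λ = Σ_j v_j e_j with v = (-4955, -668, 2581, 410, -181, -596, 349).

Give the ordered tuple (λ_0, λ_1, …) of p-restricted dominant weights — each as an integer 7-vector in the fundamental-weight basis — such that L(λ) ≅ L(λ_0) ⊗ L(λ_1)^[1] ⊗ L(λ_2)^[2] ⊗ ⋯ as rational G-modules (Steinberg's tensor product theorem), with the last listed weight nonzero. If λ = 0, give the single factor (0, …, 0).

((1, 1, 8, 4, 2, 8, 6), (0, 10, 0, 5, 6, 8, 4))

Converting to the ω-basis (c_i = row i of M dotted with v = (-4955, -668, 2581, 410, -181, -596, 349)):
  c_1 = -1*-4955 + -1*-668 + -2*2581 + 2*410 + 9*-181 + 0*-596 + 1*349 = 1
  c_2 = 5*-4955 + 2*-668 + 10*2581 + 6*410 + 12*-181 + 2*-596 + 4*349 = 191
  c_3 = -2*-4955 + -1*-668 + -4*2581 + -3*410 + -6*-181 + -1*-596 + -2*349 = 8
  c_4 = -1*-4955 + -1*-668 + -2*2581 + 0*410 + 2*-181 + 0*-596 + 0*349 = 99
  c_5 = 2*-4955 + 2*-668 + 4*2581 + -1*410 + -8*-181 + 0*-596 + 0*349 = 116
  c_6 = 0*-4955 + -2*-668 + -1*2581 + -2*410 + -9*-181 + -1*-596 + 0*349 = 160
  c_7 = 1*-4955 + 1*-668 + 2*2581 + 0*410 + -3*-181 + 0*-596 + 0*349 = 82
Writing each c_i in base p = 19:
  c_1 = 1 = 1·19^0
  c_2 = 191 = 1·19^0 + 10·19^1
  c_3 = 8 = 8·19^0
  c_4 = 99 = 4·19^0 + 5·19^1
  c_5 = 116 = 2·19^0 + 6·19^1
  c_6 = 160 = 8·19^0 + 8·19^1
  c_7 = 82 = 6·19^0 + 4·19^1
Factor λ_0 = (1, 1, 8, 4, 2, 8, 6)
Factor λ_1 = (0, 10, 0, 5, 6, 8, 4)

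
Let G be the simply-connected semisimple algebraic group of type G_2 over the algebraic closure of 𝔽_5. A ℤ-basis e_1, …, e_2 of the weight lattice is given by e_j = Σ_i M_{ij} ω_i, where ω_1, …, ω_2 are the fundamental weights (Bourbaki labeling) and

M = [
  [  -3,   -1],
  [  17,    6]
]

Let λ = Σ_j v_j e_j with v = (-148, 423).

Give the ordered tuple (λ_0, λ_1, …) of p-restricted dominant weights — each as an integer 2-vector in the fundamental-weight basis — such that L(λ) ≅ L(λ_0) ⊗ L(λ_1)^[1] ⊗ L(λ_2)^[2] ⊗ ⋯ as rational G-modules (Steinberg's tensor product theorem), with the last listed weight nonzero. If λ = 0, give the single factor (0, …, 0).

((1, 2), (4, 4))

In the fundamental-weight basis, λ has coordinates c = M·v (v = (-148, 423)):
  c_1 = (-3)·(-148) + (-1)·(423) = 21
  c_2 = (17)·(-148) + 6·423 = 22
p = 5; digits c_i = Σ_j d_{ij}·5^j, 0 ≤ d_{ij} < 5:
  c_1 = 21 = 1·5^0 + 4·5^1
  c_2 = 22 = 2·5^0 + 4·5^1
p-restricted factor λ_0 = (1, 2)
p-restricted factor λ_1 = (4, 4)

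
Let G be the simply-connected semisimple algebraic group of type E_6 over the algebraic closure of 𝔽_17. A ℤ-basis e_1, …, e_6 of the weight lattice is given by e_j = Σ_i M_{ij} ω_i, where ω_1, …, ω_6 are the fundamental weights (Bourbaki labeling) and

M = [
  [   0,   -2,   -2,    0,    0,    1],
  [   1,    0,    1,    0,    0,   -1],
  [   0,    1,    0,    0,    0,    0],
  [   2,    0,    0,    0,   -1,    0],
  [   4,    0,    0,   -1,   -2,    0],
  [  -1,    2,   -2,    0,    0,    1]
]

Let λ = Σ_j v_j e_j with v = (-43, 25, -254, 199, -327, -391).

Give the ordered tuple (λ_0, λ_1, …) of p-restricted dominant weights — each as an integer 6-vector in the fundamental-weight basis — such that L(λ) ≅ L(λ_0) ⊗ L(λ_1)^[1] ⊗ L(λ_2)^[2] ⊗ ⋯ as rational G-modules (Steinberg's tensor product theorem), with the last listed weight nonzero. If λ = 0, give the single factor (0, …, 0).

Change of basis e → ω: c = M·v where v = (-43, 25, -254, 199, -327, -391):
  c_1 = 0*-43 + -2*25 + -2*-254 + 0*199 + 0*-327 + 1*-391 = 67
  c_2 = 1*-43 + 0*25 + 1*-254 + 0*199 + 0*-327 + -1*-391 = 94
  c_3 = 0*-43 + 1*25 + 0*-254 + 0*199 + 0*-327 + 0*-391 = 25
  c_4 = 2*-43 + 0*25 + 0*-254 + 0*199 + -1*-327 + 0*-391 = 241
  c_5 = 4*-43 + 0*25 + 0*-254 + -1*199 + -2*-327 + 0*-391 = 283
  c_6 = -1*-43 + 2*25 + -2*-254 + 0*199 + 0*-327 + 1*-391 = 210
p = 17; digits c_i = Σ_j d_{ij}·17^j, 0 ≤ d_{ij} < 17:
  c_1 = 67 = 16·17^0 + 3·17^1
  c_2 = 94 = 9·17^0 + 5·17^1
  c_3 = 25 = 8·17^0 + 1·17^1
  c_4 = 241 = 3·17^0 + 14·17^1
  c_5 = 283 = 11·17^0 + 16·17^1
  c_6 = 210 = 6·17^0 + 12·17^1
p-restricted factor λ_0 = (16, 9, 8, 3, 11, 6)
p-restricted factor λ_1 = (3, 5, 1, 14, 16, 12)

((16, 9, 8, 3, 11, 6), (3, 5, 1, 14, 16, 12))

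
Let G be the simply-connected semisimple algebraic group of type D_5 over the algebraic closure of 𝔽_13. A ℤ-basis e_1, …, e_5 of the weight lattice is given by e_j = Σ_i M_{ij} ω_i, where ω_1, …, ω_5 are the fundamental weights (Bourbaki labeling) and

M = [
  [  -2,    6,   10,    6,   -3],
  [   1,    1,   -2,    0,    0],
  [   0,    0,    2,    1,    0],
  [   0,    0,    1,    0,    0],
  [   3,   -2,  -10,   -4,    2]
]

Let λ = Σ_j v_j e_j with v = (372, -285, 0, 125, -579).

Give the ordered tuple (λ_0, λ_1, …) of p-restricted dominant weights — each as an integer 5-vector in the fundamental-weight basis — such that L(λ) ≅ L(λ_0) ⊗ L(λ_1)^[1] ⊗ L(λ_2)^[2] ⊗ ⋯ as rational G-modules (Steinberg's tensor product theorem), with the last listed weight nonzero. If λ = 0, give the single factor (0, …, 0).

ω-coordinates c = M·v, v = (372, -285, 0, 125, -579):
  c_1 = (-2)·(372) + (6)·(-285) + 10·0 + 6·125 + (-3)·(-579) = 33
  c_2 = 1·372 + (1)·(-285) + (-2)·(0) + 0·125 + (0)·(-579) = 87
  c_3 = 0·372 + (0)·(-285) + 2·0 + 1·125 + (0)·(-579) = 125
  c_4 = 0·372 + (0)·(-285) + 1·0 + 0·125 + (0)·(-579) = 0
  c_5 = 3·372 + (-2)·(-285) + (-10)·(0) + (-4)·(125) + (2)·(-579) = 28
p = 13; digits c_i = Σ_j d_{ij}·13^j, 0 ≤ d_{ij} < 13:
  c_1 = 33 = 7·13^0 + 2·13^1
  c_2 = 87 = 9·13^0 + 6·13^1
  c_3 = 125 = 8·13^0 + 9·13^1
  c_4 = 0
  c_5 = 28 = 2·13^0 + 2·13^1
Factor λ_0 = (7, 9, 8, 0, 2)
Factor λ_1 = (2, 6, 9, 0, 2)

((7, 9, 8, 0, 2), (2, 6, 9, 0, 2))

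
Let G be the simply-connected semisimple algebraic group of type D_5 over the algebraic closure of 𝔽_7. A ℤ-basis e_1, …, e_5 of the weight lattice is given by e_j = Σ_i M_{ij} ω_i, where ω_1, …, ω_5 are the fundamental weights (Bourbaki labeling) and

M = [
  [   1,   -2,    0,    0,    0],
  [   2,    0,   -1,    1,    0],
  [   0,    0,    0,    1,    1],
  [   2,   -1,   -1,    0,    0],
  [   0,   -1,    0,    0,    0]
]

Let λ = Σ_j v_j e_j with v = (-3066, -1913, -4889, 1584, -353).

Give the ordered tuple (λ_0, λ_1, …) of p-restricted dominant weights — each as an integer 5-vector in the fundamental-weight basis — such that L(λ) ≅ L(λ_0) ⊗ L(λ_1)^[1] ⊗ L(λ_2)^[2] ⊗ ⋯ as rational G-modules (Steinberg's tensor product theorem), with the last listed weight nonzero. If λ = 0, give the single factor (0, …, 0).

ω-coordinates c = M·v, v = (-3066, -1913, -4889, 1584, -353):
  c_1 = (1)·(-3066) + (-2)·(-1913) + (0)·(-4889) + (0)·(1584) + (0)·(-353) = 760
  c_2 = (2)·(-3066) + (0)·(-1913) + (-1)·(-4889) + (1)·(1584) + (0)·(-353) = 341
  c_3 = (0)·(-3066) + (0)·(-1913) + (0)·(-4889) + (1)·(1584) + (1)·(-353) = 1231
  c_4 = (2)·(-3066) + (-1)·(-1913) + (-1)·(-4889) + (0)·(1584) + (0)·(-353) = 670
  c_5 = (0)·(-3066) + (-1)·(-1913) + (0)·(-4889) + (0)·(1584) + (0)·(-353) = 1913
Writing each c_i in base p = 7:
  c_1 = 760 = 4·7^0 + 3·7^1 + 1·7^2 + 2·7^3
  c_2 = 341 = 5·7^0 + 6·7^1 + 6·7^2
  c_3 = 1231 = 6·7^0 + 0·7^1 + 4·7^2 + 3·7^3
  c_4 = 670 = 5·7^0 + 4·7^1 + 6·7^2 + 1·7^3
  c_5 = 1913 = 2·7^0 + 0·7^1 + 4·7^2 + 5·7^3
p-restricted factor λ_0 = (4, 5, 6, 5, 2)
p-restricted factor λ_1 = (3, 6, 0, 4, 0)
p-restricted factor λ_2 = (1, 6, 4, 6, 4)
p-restricted factor λ_3 = (2, 0, 3, 1, 5)

((4, 5, 6, 5, 2), (3, 6, 0, 4, 0), (1, 6, 4, 6, 4), (2, 0, 3, 1, 5))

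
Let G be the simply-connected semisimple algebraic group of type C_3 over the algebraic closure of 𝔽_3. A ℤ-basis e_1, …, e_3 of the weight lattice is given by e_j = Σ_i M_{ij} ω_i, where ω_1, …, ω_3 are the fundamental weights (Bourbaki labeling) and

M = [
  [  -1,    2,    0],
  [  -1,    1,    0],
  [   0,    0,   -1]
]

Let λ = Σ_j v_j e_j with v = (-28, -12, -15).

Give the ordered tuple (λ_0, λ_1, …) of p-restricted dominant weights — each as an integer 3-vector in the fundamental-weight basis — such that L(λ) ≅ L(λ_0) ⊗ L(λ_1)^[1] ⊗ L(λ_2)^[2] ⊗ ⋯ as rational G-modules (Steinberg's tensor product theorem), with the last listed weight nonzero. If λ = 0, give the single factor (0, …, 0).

((1, 1, 0), (1, 2, 2), (0, 1, 1))

Converting to the ω-basis (c_i = row i of M dotted with v = (-28, -12, -15)):
  c_1 = (-1)·(-28) + (2)·(-12) + (0)·(-15) = 4
  c_2 = (-1)·(-28) + (1)·(-12) + (0)·(-15) = 16
  c_3 = (0)·(-28) + (0)·(-12) + (-1)·(-15) = 15
p = 3; digits c_i = Σ_j d_{ij}·3^j, 0 ≤ d_{ij} < 3:
  c_1 = 4 = 1·3^0 + 1·3^1
  c_2 = 16 = 1·3^0 + 2·3^1 + 1·3^2
  c_3 = 15 = 0·3^0 + 2·3^1 + 1·3^2
p-restricted factor λ_0 = (1, 1, 0)
p-restricted factor λ_1 = (1, 2, 2)
p-restricted factor λ_2 = (0, 1, 1)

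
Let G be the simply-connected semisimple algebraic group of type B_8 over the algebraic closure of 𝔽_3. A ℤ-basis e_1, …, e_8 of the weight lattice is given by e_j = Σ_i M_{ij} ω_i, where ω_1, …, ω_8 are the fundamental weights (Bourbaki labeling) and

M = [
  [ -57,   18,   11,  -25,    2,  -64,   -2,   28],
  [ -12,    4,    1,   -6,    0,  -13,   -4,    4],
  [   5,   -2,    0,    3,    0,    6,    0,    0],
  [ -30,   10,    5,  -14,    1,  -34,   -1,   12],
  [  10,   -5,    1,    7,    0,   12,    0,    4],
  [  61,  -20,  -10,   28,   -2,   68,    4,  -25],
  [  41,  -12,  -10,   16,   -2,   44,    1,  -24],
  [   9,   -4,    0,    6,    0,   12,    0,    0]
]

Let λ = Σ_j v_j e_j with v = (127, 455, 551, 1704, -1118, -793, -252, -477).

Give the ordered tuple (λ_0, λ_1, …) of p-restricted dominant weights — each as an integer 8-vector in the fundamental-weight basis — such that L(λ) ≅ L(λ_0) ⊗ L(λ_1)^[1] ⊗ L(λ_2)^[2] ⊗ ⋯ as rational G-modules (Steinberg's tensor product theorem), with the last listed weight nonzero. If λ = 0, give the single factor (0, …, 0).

Compute c_i = Σ_j M_{ij} v_j with v = (127, 455, 551, 1704, -1118, -793, -252, -477):
  c_1 = (-57)·(127) + 18·455 + 11·551 + (-25)·(1704) + (2)·(-1118) + (-64)·(-793) + (-2)·(-252) + (28)·(-477) = 76
  c_2 = (-12)·(127) + 4·455 + 1·551 + (-6)·(1704) + (0)·(-1118) + (-13)·(-793) + (-4)·(-252) + (4)·(-477) = 32
  c_3 = 5·127 + (-2)·(455) + 0·551 + 3·1704 + (0)·(-1118) + (6)·(-793) + (0)·(-252) + (0)·(-477) = 79
  c_4 = (-30)·(127) + 10·455 + 5·551 + (-14)·(1704) + (1)·(-1118) + (-34)·(-793) + (-1)·(-252) + (12)·(-477) = 11
  c_5 = 10·127 + (-5)·(455) + 1·551 + 7·1704 + (0)·(-1118) + (12)·(-793) + (0)·(-252) + (4)·(-477) = 50
  c_6 = 61·127 + (-20)·(455) + (-10)·(551) + 28·1704 + (-2)·(-1118) + (68)·(-793) + (4)·(-252) + (-25)·(-477) = 78
  c_7 = 41·127 + (-12)·(455) + (-10)·(551) + 16·1704 + (-2)·(-1118) + (44)·(-793) + (1)·(-252) + (-24)·(-477) = 41
  c_8 = 9·127 + (-4)·(455) + 0·551 + 6·1704 + (0)·(-1118) + (12)·(-793) + (0)·(-252) + (0)·(-477) = 31
Base-3 expansion of each c_i:
  c_1 = 76 = 1·3^0 + 1·3^1 + 2·3^2 + 2·3^3
  c_2 = 32 = 2·3^0 + 1·3^1 + 0·3^2 + 1·3^3
  c_3 = 79 = 1·3^0 + 2·3^1 + 2·3^2 + 2·3^3
  c_4 = 11 = 2·3^0 + 0·3^1 + 1·3^2
  c_5 = 50 = 2·3^0 + 1·3^1 + 2·3^2 + 1·3^3
  c_6 = 78 = 0·3^0 + 2·3^1 + 2·3^2 + 2·3^3
  c_7 = 41 = 2·3^0 + 1·3^1 + 1·3^2 + 1·3^3
  c_8 = 31 = 1·3^0 + 1·3^1 + 0·3^2 + 1·3^3
Factor λ_0 = (1, 2, 1, 2, 2, 0, 2, 1)
Factor λ_1 = (1, 1, 2, 0, 1, 2, 1, 1)
Factor λ_2 = (2, 0, 2, 1, 2, 2, 1, 0)
Factor λ_3 = (2, 1, 2, 0, 1, 2, 1, 1)

((1, 2, 1, 2, 2, 0, 2, 1), (1, 1, 2, 0, 1, 2, 1, 1), (2, 0, 2, 1, 2, 2, 1, 0), (2, 1, 2, 0, 1, 2, 1, 1))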